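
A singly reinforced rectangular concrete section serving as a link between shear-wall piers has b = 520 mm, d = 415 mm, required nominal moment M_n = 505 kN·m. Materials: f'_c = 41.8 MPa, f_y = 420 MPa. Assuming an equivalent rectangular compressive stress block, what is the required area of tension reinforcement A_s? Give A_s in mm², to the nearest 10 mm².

With M_n = 0.85 f'_c a b (d − a/2), solve the quadratic for a:
a = d − √(d² − 2M_n/(0.85 f'_c b)) = 415 − √(415² − 2 × 505×10⁶/(0.85 × 41.8 × 520)) = 72.13 mm.
A_s = 0.85 f'_c a b / f_y = 0.85 × 41.8 × 72.13 × 520 / 420 = 3173.0 mm².

A_s ≈ 3170 mm²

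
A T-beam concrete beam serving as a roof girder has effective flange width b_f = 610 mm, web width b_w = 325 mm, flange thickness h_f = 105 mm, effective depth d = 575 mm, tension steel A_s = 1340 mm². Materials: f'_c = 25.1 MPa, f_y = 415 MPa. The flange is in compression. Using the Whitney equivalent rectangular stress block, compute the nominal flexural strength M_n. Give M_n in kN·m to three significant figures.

M_n ≈ 308 kN·m

Tension: T = A_s f_y = 1340 × 415 = 556100 N.
Try a within the flange: a = T/(0.85 f'_c b_f) = 556100/(0.85 × 25.1 × 610) = 42.73 mm.
Since a = 42.73 ≤ h_f = 105 mm, the stress block lies entirely in the flange; analyse as a rectangular beam of width b_f.
M_n = T(d − a/2) = 556100 × (575 − 21.365) = 307.88 × 10⁶ N·mm.
M_n = 307.88 kN·m.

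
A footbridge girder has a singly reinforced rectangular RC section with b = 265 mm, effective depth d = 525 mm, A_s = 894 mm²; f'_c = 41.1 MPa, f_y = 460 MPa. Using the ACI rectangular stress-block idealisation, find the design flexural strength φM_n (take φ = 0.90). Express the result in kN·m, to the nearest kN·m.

T = A_s f_y = 894 × 460 = 411240 N = 411.24 kN.
From C = T: a = T/(0.85 f'_c b) = 411240/(0.85 × 41.1 × 265) = 44.42 mm.
M_n = T(d − a/2) = 411.24 kN × (525 − 22.21) mm = 206.77 kN·m.
φM_n = 0.90 × 206.77 = 186.09 kN·m.

φM_n ≈ 186 kN·m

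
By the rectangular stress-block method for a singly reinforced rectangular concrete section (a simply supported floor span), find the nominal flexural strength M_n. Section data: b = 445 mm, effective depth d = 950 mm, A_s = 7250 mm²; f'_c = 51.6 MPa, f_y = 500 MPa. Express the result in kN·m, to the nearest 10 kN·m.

T = A_s f_y = 7250 × 500 = 3625000 N = 3625 kN.
From C = T: a = T/(0.85 f'_c b) = 3625000/(0.85 × 51.6 × 445) = 185.73 mm.
M_n = T(d − a/2) = 3625 kN × (950 − 92.865) mm = 3107.11 kN·m.

M_n ≈ 3110 kN·m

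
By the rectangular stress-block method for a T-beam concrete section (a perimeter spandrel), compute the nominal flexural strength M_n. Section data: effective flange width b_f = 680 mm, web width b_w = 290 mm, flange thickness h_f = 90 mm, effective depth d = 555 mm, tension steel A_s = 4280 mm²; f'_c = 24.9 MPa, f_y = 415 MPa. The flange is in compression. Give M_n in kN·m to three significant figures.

M_n ≈ 865 kN·m

Tension: T = A_s f_y = 4280 × 415 = 1776200 N.
Try a within the flange: a = T/(0.85 f'_c b_f) = 1776200/(0.85 × 24.9 × 680) = 123.41 mm.
a = 123.41 > h_f = 90 mm: the block extends into the web. Split into flange-overhang and web parts.
C_f = 0.85 f'_c (b_f − b_w) h_f = 0.85 × 24.9 × (680 − 290) × 90 = 742892 N.
Remaining web compression depth: a_w = (T − C_f)/(0.85 f'_c b_w) = (1776200 − 742892)/(0.85 × 24.9 × 290) = 168.35 mm.
M_n = C_f(d − h_f/2) + (T − C_f)(d − a_w/2) = 742892 × (555 − 45) + 1033308 × (555 − 84.175) = 378.87 + 486.51 = 865.38 × 10⁶ N·mm.
M_n = 865.38 kN·m.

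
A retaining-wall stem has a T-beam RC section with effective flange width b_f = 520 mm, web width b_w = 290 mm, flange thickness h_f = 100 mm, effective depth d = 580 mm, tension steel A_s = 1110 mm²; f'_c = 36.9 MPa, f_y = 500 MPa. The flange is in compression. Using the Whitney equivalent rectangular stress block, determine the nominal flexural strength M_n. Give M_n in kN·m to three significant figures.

M_n ≈ 312 kN·m

Tension: T = A_s f_y = 1110 × 500 = 555000 N.
Try a within the flange: a = T/(0.85 f'_c b_f) = 555000/(0.85 × 36.9 × 520) = 34.03 mm.
Since a = 34.03 ≤ h_f = 100 mm, the stress block lies entirely in the flange; analyse as a rectangular beam of width b_f.
M_n = T(d − a/2) = 555000 × (580 − 17.015) = 312.46 × 10⁶ N·mm.
M_n = 312.46 kN·m.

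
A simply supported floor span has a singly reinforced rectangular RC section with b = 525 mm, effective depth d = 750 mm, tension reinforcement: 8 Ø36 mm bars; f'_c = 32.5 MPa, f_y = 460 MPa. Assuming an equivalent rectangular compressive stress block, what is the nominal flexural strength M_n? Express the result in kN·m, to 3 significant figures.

A_s = 8 × 1018 = 8144 mm².
T = A_s f_y = 8144 × 460 = 3746240 N = 3746.24 kN.
From C = T: a = T/(0.85 f'_c b) = 3746240/(0.85 × 32.5 × 525) = 258.31 mm.
M_n = T(d − a/2) = 3746.24 kN × (750 − 129.155) mm = 2325.83 kN·m.

M_n ≈ 2330 kN·m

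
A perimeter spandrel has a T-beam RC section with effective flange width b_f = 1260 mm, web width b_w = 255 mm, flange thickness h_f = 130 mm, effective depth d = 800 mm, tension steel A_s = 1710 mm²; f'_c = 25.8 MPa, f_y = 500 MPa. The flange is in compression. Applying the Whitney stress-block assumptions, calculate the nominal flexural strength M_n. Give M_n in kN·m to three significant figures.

Tension: T = A_s f_y = 1710 × 500 = 855000 N.
Try a within the flange: a = T/(0.85 f'_c b_f) = 855000/(0.85 × 25.8 × 1260) = 30.94 mm.
Since a = 30.94 ≤ h_f = 130 mm, the stress block lies entirely in the flange; analyse as a rectangular beam of width b_f.
M_n = T(d − a/2) = 855000 × (800 − 15.47) = 670.77 × 10⁶ N·mm.
M_n = 670.77 kN·m.

M_n ≈ 671 kN·m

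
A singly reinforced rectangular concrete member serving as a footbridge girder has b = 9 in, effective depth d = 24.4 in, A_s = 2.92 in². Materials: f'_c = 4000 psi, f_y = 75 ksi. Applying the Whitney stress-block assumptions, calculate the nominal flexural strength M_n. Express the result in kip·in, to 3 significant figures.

M_n ≈ 4560 kip·in

T = A_s f_y = 2.92 × 75 = 219 kips.
a = T/(0.85 f'_c b) = 219/(0.85 × 4 × 9) = 7.157 in.
M_n = T(d − a/2) = 219 × (24.4 − 3.5785) = 4559.9 kip·in.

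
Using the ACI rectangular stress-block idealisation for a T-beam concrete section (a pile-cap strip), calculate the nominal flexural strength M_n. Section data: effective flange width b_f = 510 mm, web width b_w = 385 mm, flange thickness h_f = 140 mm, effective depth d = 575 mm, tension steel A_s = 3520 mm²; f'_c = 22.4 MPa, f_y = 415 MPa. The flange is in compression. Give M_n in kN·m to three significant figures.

M_n ≈ 730 kN·m

Tension: T = A_s f_y = 3520 × 415 = 1460800 N.
Try a within the flange: a = T/(0.85 f'_c b_f) = 1460800/(0.85 × 22.4 × 510) = 150.44 mm.
a = 150.44 > h_f = 140 mm: the block extends into the web. Split into flange-overhang and web parts.
C_f = 0.85 f'_c (b_f − b_w) h_f = 0.85 × 22.4 × (510 − 385) × 140 = 333200 N.
Remaining web compression depth: a_w = (T − C_f)/(0.85 f'_c b_w) = (1460800 − 333200)/(0.85 × 22.4 × 385) = 153.83 mm.
M_n = C_f(d − h_f/2) + (T − C_f)(d − a_w/2) = 333200 × (575 − 70) + 1127600 × (575 − 76.915) = 168.27 + 561.64 = 729.91 × 10⁶ N·mm.
M_n = 729.91 kN·m.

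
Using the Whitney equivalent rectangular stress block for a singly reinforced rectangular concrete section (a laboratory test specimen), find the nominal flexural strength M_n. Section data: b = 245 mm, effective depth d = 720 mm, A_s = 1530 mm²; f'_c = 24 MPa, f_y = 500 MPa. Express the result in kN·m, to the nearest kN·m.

M_n ≈ 492 kN·m

T = A_s f_y = 1530 × 500 = 765000 N = 765 kN.
From C = T: a = T/(0.85 f'_c b) = 765000/(0.85 × 24 × 245) = 153.06 mm.
M_n = T(d − a/2) = 765 kN × (720 − 76.53) mm = 492.25 kN·m.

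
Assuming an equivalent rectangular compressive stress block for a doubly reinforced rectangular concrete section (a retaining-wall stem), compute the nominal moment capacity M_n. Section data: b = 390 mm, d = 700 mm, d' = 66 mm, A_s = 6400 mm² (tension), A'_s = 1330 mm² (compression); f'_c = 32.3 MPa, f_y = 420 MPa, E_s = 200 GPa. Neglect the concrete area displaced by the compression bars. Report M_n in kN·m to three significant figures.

Assume both tension and compression steel yield.
Net tension couple steel: A_s − A'_s = 5070 mm².
a = (A_s − A'_s) f_y / (0.85 f'_c b) = 2129400/(0.85 × 32.3 × 390) = 198.87 mm.
c = a/β₁ = 198.87/0.819 = 242.82 mm; ε'_s = 0.003(c − d')/c = 0.0022 ≥ f_y/E_s = 0.0021, so compression steel does yield.
M_n = (A_s − A'_s) f_y (d − a/2) + A'_s f_y (d − d') = [2129400 × (700 − 99.435) + 558600 × (700 − 66)] × 10⁻⁶ = 1278.84 + 354.15 = 1632.99 kN·m.

M_n ≈ 1630 kN·m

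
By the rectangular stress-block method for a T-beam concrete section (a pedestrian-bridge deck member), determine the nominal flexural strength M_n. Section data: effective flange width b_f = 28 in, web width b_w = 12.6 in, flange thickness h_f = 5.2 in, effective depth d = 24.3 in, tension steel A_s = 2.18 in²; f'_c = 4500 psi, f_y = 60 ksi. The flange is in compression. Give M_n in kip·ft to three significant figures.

M_n ≈ 258 kip·ft

Tension: T = A_s f_y = 2.18 × 60 = 130.8 kips.
Try a within the flange: a = T/(0.85 f'_c b_f) = 130.8/(0.85 × 4.5 × 28) = 1.221 in.
Since a = 1.221 ≤ h_f = 5.2 in, the stress block lies entirely in the flange; analyse as a rectangular beam of width b_f.
M_n = T(d − a/2) = 130.8 × (24.3 − 0.6105) = 3098.6 kip·in.
M_n = 3098.6/12 = 258.22 kip·ft.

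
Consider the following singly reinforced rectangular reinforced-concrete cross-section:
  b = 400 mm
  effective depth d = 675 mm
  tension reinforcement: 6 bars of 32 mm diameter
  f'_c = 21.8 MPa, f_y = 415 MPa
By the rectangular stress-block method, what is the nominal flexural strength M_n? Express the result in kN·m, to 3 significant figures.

M_n ≈ 1080 kN·m

A_s = 6 × 804 = 4824 mm².
T = A_s f_y = 4824 × 415 = 2001960 N = 2001.96 kN.
From C = T: a = T/(0.85 f'_c b) = 2001960/(0.85 × 21.8 × 400) = 270.10 mm.
M_n = T(d − a/2) = 2001.96 kN × (675 − 135.05) mm = 1080.96 kN·m.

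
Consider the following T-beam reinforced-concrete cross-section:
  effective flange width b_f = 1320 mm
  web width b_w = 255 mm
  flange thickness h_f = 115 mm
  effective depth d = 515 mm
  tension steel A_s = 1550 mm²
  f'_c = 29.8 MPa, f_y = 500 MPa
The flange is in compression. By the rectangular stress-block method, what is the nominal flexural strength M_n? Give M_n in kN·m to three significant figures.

M_n ≈ 390 kN·m

Tension: T = A_s f_y = 1550 × 500 = 775000 N.
Try a within the flange: a = T/(0.85 f'_c b_f) = 775000/(0.85 × 29.8 × 1320) = 23.18 mm.
Since a = 23.18 ≤ h_f = 115 mm, the stress block lies entirely in the flange; analyse as a rectangular beam of width b_f.
M_n = T(d − a/2) = 775000 × (515 − 11.59) = 390.14 × 10⁶ N·mm.
M_n = 390.14 kN·m.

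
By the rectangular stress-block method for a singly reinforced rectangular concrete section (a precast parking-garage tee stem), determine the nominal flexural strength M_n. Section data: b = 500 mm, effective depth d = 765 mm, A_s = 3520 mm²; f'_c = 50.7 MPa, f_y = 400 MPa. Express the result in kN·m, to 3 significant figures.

M_n ≈ 1030 kN·m

T = A_s f_y = 3520 × 400 = 1408000 N = 1408 kN.
From C = T: a = T/(0.85 f'_c b) = 1408000/(0.85 × 50.7 × 500) = 65.34 mm.
M_n = T(d − a/2) = 1408 kN × (765 − 32.67) mm = 1031.12 kN·m.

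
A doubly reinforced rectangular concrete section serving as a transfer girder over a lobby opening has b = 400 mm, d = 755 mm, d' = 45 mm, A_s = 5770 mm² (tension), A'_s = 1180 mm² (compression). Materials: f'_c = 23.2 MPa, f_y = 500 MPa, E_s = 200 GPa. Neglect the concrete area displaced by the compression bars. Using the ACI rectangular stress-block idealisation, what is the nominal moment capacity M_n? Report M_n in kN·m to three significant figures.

Assume both tension and compression steel yield.
Net tension couple steel: A_s − A'_s = 4590 mm².
a = (A_s − A'_s) f_y / (0.85 f'_c b) = 2295000/(0.85 × 23.2 × 400) = 290.95 mm.
c = a/β₁ = 290.95/0.85 = 342.29 mm; ε'_s = 0.003(c − d')/c = 0.0026 ≥ f_y/E_s = 0.0025, so compression steel does yield.
M_n = (A_s − A'_s) f_y (d − a/2) + A'_s f_y (d − d') = [2295000 × (755 − 145.475) + 590000 × (755 − 45)] × 10⁻⁶ = 1398.86 + 418.90 = 1817.76 kN·m.

M_n ≈ 1820 kN·m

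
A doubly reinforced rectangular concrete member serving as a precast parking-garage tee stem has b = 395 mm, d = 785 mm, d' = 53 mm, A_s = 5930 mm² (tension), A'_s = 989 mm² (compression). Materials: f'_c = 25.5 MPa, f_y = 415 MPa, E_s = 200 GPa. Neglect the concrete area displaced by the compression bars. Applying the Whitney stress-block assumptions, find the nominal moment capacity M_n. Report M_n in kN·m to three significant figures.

M_n ≈ 1660 kN·m

Assume both tension and compression steel yield.
Net tension couple steel: A_s − A'_s = 4941 mm².
a = (A_s − A'_s) f_y / (0.85 f'_c b) = 2050515/(0.85 × 25.5 × 395) = 239.50 mm.
c = a/β₁ = 239.50/0.85 = 281.76 mm; ε'_s = 0.003(c − d')/c = 0.0024 ≥ f_y/E_s = 0.0021, so compression steel does yield.
M_n = (A_s − A'_s) f_y (d − a/2) + A'_s f_y (d − d') = [2050515 × (785 − 119.75) + 410435 × (785 − 53)] × 10⁻⁶ = 1364.11 + 300.44 = 1664.55 kN·m.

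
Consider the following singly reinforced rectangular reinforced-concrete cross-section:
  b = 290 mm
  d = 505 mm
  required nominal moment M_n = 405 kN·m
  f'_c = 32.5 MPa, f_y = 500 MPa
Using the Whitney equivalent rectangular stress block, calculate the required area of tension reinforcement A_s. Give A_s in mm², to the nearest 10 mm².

With M_n = 0.85 f'_c a b (d − a/2), solve the quadratic for a:
a = d − √(d² − 2M_n/(0.85 f'_c b)) = 505 − √(505² − 2 × 405×10⁶/(0.85 × 32.5 × 290)) = 112.68 mm.
A_s = 0.85 f'_c a b / f_y = 0.85 × 32.5 × 112.68 × 290 / 500 = 1805.4 mm².

A_s ≈ 1810 mm²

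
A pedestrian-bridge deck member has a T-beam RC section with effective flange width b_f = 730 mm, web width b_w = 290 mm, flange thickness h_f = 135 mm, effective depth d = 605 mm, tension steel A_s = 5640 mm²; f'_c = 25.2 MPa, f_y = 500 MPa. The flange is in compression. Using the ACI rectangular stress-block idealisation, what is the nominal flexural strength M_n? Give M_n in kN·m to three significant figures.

M_n ≈ 1430 kN·m

Tension: T = A_s f_y = 5640 × 500 = 2820000 N.
Try a within the flange: a = T/(0.85 f'_c b_f) = 2820000/(0.85 × 25.2 × 730) = 180.35 mm.
a = 180.35 > h_f = 135 mm: the block extends into the web. Split into flange-overhang and web parts.
C_f = 0.85 f'_c (b_f − b_w) h_f = 0.85 × 25.2 × (730 − 290) × 135 = 1272348 N.
Remaining web compression depth: a_w = (T − C_f)/(0.85 f'_c b_w) = (2820000 − 1272348)/(0.85 × 25.2 × 290) = 249.15 mm.
M_n = C_f(d − h_f/2) + (T − C_f)(d − a_w/2) = 1272348 × (605 − 67.5) + 1547652 × (605 − 124.575) = 683.89 + 743.53 = 1427.42 × 10⁶ N·mm.
M_n = 1427.42 kN·m.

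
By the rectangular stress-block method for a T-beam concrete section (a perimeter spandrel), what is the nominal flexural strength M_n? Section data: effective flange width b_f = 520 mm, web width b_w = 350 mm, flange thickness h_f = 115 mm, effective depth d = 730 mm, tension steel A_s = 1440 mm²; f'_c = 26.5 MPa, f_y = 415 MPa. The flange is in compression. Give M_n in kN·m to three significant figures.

Tension: T = A_s f_y = 1440 × 415 = 597600 N.
Try a within the flange: a = T/(0.85 f'_c b_f) = 597600/(0.85 × 26.5 × 520) = 51.02 mm.
Since a = 51.02 ≤ h_f = 115 mm, the stress block lies entirely in the flange; analyse as a rectangular beam of width b_f.
M_n = T(d − a/2) = 597600 × (730 − 25.51) = 421.00 × 10⁶ N·mm.
M_n = 421.00 kN·m.

M_n ≈ 421 kN·m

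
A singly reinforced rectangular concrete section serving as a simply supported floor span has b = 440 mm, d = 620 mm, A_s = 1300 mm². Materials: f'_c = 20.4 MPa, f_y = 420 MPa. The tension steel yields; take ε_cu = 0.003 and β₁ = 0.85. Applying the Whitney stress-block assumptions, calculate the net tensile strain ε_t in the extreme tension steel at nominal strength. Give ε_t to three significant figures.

a = A_s f_y/(0.85 f'_c b) = 71.56 mm.
β₁ = 0.85, so c = a/β₁ = 71.56/0.85 = 84.19 mm.
From the linear strain diagram with ε_cu = 0.003: ε_t = 0.003 (d − c)/c = 0.003 × (620 − 84.19)/84.19 = 0.0191.
Since ε_t ≥ 0.005, the section is tension-controlled.

ε_t ≈ 0.0191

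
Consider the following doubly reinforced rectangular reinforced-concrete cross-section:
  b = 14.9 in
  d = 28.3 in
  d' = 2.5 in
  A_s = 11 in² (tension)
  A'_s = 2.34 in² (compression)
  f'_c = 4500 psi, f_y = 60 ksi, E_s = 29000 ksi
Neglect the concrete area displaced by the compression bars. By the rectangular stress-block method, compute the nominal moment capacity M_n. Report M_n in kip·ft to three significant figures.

Assume both steels yield.
a = (A_s − A'_s) f_y/(0.85 f'_c b) = (11 − 2.34) × 60/(0.85 × 4.5 × 14.9) = 9.117 in.
c = a/β₁ = 9.117/0.825 = 11.051 in; ε'_s = 0.003(c − d')/c = 0.0023 ≥ ε_y = 0.0021, so the compression steel yields.
M_n = (A_s − A'_s) f_y (d − a/2) + A'_s f_y (d − d') = 519.6 × (28.3 − 4.5585) + 140.4 × (28.3 − 2.5) = 12336.1 + 3622.3 = 15958.4 kip·in = 15958.4/12 = 1329.87 kip·ft.

M_n ≈ 1330 kip·ft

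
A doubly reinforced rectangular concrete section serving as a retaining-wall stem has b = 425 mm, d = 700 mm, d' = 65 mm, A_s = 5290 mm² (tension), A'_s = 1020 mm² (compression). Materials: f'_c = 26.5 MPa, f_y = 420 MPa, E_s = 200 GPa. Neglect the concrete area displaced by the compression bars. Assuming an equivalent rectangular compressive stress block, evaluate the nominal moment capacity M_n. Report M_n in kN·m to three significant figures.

M_n ≈ 1360 kN·m

Assume both tension and compression steel yield.
Net tension couple steel: A_s − A'_s = 4270 mm².
a = (A_s − A'_s) f_y / (0.85 f'_c b) = 1793400/(0.85 × 26.5 × 425) = 187.34 mm.
c = a/β₁ = 187.34/0.85 = 220.40 mm; ε'_s = 0.003(c − d')/c = 0.0021 ≥ f_y/E_s = 0.0021, so compression steel does yield.
M_n = (A_s − A'_s) f_y (d − a/2) + A'_s f_y (d − d') = [1793400 × (700 − 93.67) + 428400 × (700 − 65)] × 10⁻⁶ = 1087.39 + 272.03 = 1359.42 kN·m.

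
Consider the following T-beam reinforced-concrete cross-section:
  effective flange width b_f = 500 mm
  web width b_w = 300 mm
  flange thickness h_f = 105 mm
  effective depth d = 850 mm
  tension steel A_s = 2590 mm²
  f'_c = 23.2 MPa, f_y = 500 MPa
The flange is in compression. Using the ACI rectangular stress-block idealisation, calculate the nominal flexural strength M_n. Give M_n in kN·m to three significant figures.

M_n ≈ 1010 kN·m

Tension: T = A_s f_y = 2590 × 500 = 1295000 N.
Try a within the flange: a = T/(0.85 f'_c b_f) = 1295000/(0.85 × 23.2 × 500) = 131.34 mm.
a = 131.34 > h_f = 105 mm: the block extends into the web. Split into flange-overhang and web parts.
C_f = 0.85 f'_c (b_f − b_w) h_f = 0.85 × 23.2 × (500 − 300) × 105 = 414120 N.
Remaining web compression depth: a_w = (T − C_f)/(0.85 f'_c b_w) = (1295000 − 414120)/(0.85 × 23.2 × 300) = 148.90 mm.
M_n = C_f(d − h_f/2) + (T − C_f)(d − a_w/2) = 414120 × (850 − 52.5) + 880880 × (850 − 74.45) = 330.26 + 683.17 = 1013.43 × 10⁶ N·mm.
M_n = 1013.43 kN·m.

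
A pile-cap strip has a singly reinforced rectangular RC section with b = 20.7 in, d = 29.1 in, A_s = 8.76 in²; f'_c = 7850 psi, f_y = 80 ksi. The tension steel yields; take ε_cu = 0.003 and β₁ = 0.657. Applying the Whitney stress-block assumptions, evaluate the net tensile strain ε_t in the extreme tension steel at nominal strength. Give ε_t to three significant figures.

a = A_s f_y/(0.85 f'_c b) = 5.074 in.
β₁ = 0.657, so c = a/β₁ = 5.074/0.657 = 7.723 in.
From the linear strain diagram with ε_cu = 0.003: ε_t = 0.003 (d − c)/c = 0.003 × (29.1 − 7.723)/7.723 = 0.00830.
Since ε_t ≥ 0.005, the section is tension-controlled.

ε_t ≈ 0.00830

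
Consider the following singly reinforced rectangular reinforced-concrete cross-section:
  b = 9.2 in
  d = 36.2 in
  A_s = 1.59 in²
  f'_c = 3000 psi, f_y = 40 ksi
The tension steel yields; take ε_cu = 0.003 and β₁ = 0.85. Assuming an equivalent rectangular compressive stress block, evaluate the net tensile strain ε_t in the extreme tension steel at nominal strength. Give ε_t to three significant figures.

ε_t ≈ 0.0311

a = A_s f_y/(0.85 f'_c b) = 2.711 in.
β₁ = 0.85, so c = a/β₁ = 2.711/0.85 = 3.189 in.
From the linear strain diagram with ε_cu = 0.003: ε_t = 0.003 (d − c)/c = 0.003 × (36.2 − 3.189)/3.189 = 0.0311.
Since ε_t ≥ 0.005, the section is tension-controlled.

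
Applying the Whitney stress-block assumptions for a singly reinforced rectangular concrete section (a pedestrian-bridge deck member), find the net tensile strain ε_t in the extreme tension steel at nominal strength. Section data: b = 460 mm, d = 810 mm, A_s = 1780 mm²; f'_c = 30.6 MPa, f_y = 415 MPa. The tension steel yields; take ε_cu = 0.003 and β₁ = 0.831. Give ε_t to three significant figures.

a = A_s f_y/(0.85 f'_c b) = 61.74 mm.
β₁ = 0.831, so c = a/β₁ = 61.74/0.831 = 74.30 mm.
From the linear strain diagram with ε_cu = 0.003: ε_t = 0.003 (d − c)/c = 0.003 × (810 − 74.30)/74.30 = 0.0297.
Since ε_t ≥ 0.005, the section is tension-controlled.

ε_t ≈ 0.0297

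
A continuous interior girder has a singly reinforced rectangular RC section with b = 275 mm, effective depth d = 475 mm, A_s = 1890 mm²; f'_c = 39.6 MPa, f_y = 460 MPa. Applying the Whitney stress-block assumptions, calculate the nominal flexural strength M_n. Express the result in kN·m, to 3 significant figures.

M_n ≈ 372 kN·m

T = A_s f_y = 1890 × 460 = 869400 N = 869.4 kN.
From C = T: a = T/(0.85 f'_c b) = 869400/(0.85 × 39.6 × 275) = 93.92 mm.
M_n = T(d − a/2) = 869.4 kN × (475 − 46.96) mm = 372.14 kN·m.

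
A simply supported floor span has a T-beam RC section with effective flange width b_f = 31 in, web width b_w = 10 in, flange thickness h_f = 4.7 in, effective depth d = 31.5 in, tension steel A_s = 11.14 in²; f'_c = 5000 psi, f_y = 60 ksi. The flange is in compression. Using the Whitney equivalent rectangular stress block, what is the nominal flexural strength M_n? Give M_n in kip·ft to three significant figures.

M_n ≈ 1610 kip·ft

Tension: T = A_s f_y = 11.14 × 60 = 668.4 kips.
Try a within the flange: a = T/(0.85 f'_c b_f) = 668.4/(0.85 × 5 × 31) = 5.073 in.
a = 5.073 > h_f = 4.7 in: the block extends into the web. Split into flange-overhang and web parts.
C_f = 0.85 f'_c (b_f − b_w) h_f = 0.85 × 5 × (31 − 10) × 4.7 = 419.5 kips.
Remaining web compression depth: a_w = (T − C_f)/(0.85 f'_c b_w) = (668.4 − 419.5)/(0.85 × 5 × 10) = 5.856 in.
M_n = C_f(d − h_f/2) + (T − C_f)(d − a_w/2) = 419.5 × (31.5 − 2.35) + 248.9 × (31.5 − 2.928) = 12228.4 + 7111.6 = 19340.0 kip·in.
M_n = 19340.0/12 = 1611.67 kip·ft.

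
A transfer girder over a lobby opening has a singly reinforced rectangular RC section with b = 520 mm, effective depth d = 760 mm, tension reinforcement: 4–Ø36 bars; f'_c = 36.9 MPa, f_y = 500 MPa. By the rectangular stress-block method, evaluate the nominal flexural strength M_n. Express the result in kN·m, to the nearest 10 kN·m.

M_n ≈ 1420 kN·m

A_s = 4 × 1018 = 4072 mm².
T = A_s f_y = 4072 × 500 = 2036000 N = 2036 kN.
From C = T: a = T/(0.85 f'_c b) = 2036000/(0.85 × 36.9 × 520) = 124.83 mm.
M_n = T(d − a/2) = 2036 kN × (760 − 62.415) mm = 1420.28 kN·m.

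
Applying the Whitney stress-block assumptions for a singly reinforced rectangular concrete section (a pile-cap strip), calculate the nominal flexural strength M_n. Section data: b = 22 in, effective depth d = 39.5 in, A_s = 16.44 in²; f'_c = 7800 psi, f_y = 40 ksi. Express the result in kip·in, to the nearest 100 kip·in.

M_n ≈ 24500 kip·in

T = A_s f_y = 16.44 × 40 = 657.6 kips.
a = T/(0.85 f'_c b) = 657.6/(0.85 × 7.8 × 22) = 4.508 in.
M_n = T(d − a/2) = 657.6 × (39.5 − 2.254) = 24493.0 kip·in.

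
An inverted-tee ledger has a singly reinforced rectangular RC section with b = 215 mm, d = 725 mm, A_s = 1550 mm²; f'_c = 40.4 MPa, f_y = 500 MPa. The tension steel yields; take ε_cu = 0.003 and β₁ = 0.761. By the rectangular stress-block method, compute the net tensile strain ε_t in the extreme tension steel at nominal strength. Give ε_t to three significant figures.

a = A_s f_y/(0.85 f'_c b) = 104.97 mm.
β₁ = 0.761, so c = a/β₁ = 104.97/0.761 = 137.94 mm.
From the linear strain diagram with ε_cu = 0.003: ε_t = 0.003 (d − c)/c = 0.003 × (725 − 137.94)/137.94 = 0.0128.
Since ε_t ≥ 0.005, the section is tension-controlled.

ε_t ≈ 0.0128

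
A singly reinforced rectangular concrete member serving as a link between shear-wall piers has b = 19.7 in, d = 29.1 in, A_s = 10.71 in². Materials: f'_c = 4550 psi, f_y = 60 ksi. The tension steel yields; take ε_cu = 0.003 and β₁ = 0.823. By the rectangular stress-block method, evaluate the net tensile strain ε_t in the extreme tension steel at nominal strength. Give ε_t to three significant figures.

ε_t ≈ 0.00552

a = A_s f_y/(0.85 f'_c b) = 8.434 in.
β₁ = 0.823, so c = a/β₁ = 8.434/0.823 = 10.248 in.
From the linear strain diagram with ε_cu = 0.003: ε_t = 0.003 (d − c)/c = 0.003 × (29.1 − 10.248)/10.248 = 0.00552.
Since ε_t ≥ 0.005, the section is tension-controlled.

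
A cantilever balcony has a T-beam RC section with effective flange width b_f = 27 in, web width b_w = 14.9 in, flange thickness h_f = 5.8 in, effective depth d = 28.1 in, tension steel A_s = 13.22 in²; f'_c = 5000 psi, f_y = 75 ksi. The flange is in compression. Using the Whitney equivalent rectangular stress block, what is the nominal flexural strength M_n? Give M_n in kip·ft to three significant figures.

Tension: T = A_s f_y = 13.22 × 75 = 991.5 kips.
Try a within the flange: a = T/(0.85 f'_c b_f) = 991.5/(0.85 × 5 × 27) = 8.641 in.
a = 8.641 > h_f = 5.8 in: the block extends into the web. Split into flange-overhang and web parts.
C_f = 0.85 f'_c (b_f − b_w) h_f = 0.85 × 5 × (27 − 14.9) × 5.8 = 298.3 kips.
Remaining web compression depth: a_w = (T − C_f)/(0.85 f'_c b_w) = (991.5 − 298.3)/(0.85 × 5 × 14.9) = 10.947 in.
M_n = C_f(d − h_f/2) + (T − C_f)(d − a_w/2) = 298.3 × (28.1 − 2.9) + 693.2 × (28.1 − 5.4735) = 7517.2 + 15684.7 = 23201.9 kip·in.
M_n = 23201.9/12 = 1933.49 kip·ft.

M_n ≈ 1930 kip·ft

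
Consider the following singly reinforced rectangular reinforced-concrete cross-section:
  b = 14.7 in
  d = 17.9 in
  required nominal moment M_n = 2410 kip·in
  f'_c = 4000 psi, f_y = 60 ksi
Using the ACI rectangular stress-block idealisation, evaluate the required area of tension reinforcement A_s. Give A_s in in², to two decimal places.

From M_n = 0.85 f'_c a b (d − a/2):
a = d − √(d² − 2M_n/(0.85 f'_c b)) = 17.9 − √(17.9² − 2 × 2410/(0.85 × 4 × 14.7)) = 2.934 in.
A_s = 0.85 f'_c a b / f_y = 0.85 × 4 × 2.934 × 14.7 / 60 = 2.444 in².

A_s ≈ 2.44 in²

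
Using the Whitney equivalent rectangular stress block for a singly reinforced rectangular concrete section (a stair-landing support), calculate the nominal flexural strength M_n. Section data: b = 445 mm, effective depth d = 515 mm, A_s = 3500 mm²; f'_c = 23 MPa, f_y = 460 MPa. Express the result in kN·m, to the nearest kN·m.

M_n ≈ 680 kN·m

T = A_s f_y = 3500 × 460 = 1610000 N = 1610 kN.
From C = T: a = T/(0.85 f'_c b) = 1610000/(0.85 × 23 × 445) = 185.06 mm.
M_n = T(d − a/2) = 1610 kN × (515 − 92.53) mm = 680.18 kN·m.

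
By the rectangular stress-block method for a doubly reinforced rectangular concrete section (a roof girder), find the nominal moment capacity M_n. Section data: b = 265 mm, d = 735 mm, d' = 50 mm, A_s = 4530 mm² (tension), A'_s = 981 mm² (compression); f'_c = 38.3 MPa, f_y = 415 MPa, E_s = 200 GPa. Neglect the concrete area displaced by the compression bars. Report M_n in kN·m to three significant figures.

Assume both tension and compression steel yield.
Net tension couple steel: A_s − A'_s = 3549 mm².
a = (A_s − A'_s) f_y / (0.85 f'_c b) = 1472835/(0.85 × 38.3 × 265) = 170.72 mm.
c = a/β₁ = 170.72/0.776 = 220.00 mm; ε'_s = 0.003(c − d')/c = 0.0023 ≥ f_y/E_s = 0.0021, so compression steel does yield.
M_n = (A_s − A'_s) f_y (d − a/2) + A'_s f_y (d − d') = [1472835 × (735 − 85.36) + 407115 × (735 − 50)] × 10⁻⁶ = 956.81 + 278.87 = 1235.68 kN·m.

M_n ≈ 1240 kN·m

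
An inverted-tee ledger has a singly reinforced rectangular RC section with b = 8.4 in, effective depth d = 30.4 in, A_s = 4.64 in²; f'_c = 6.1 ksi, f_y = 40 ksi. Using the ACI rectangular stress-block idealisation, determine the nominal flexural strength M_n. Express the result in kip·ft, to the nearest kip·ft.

M_n ≈ 437 kip·ft

T = A_s f_y = 4.64 × 40 = 185.6 kips.
a = T/(0.85 f'_c b) = 185.6/(0.85 × 6.1 × 8.4) = 4.261 in.
M_n = T(d − a/2) = 185.6 × (30.4 − 2.1305) = 5246.8 kip·in = 5246.8/12 = 437.23 kip·ft.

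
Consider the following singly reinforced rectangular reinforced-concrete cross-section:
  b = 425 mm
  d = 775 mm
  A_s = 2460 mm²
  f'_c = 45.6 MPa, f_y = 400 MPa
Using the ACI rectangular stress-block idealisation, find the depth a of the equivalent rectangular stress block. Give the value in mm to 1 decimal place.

T = A_s f_y = 2460 × 400 = 984000 N = 984 kN.
Setting C = 0.85 f'_c a b equal to T: a = 984000/(0.85 × 45.6 × 425) = 59.7 mm.

a ≈ 59.7 mm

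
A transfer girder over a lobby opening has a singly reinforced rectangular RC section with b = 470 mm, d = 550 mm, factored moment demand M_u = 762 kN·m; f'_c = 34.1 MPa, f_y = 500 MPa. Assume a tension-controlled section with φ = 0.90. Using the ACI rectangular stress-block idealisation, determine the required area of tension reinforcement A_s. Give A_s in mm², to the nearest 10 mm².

M_n = M_u/φ = 762/0.90 = 846.667 kN·m.
With M_n = 0.85 f'_c a b (d − a/2), solve the quadratic for a:
a = d − √(d² − 2M_n/(0.85 f'_c b)) = 550 − √(550² − 2 × 846.667×10⁶/(0.85 × 34.1 × 470)) = 127.86 mm.
A_s = 0.85 f'_c a b / f_y = 0.85 × 34.1 × 127.86 × 470 / 500 = 3483.7 mm².

A_s ≈ 3480 mm²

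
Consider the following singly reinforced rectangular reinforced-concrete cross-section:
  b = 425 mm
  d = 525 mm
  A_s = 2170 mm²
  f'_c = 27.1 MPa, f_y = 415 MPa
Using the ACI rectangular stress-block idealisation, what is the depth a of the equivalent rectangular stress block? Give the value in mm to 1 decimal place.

a ≈ 92.0 mm

T = A_s f_y = 2170 × 415 = 900550 N = 900.55 kN.
Setting C = 0.85 f'_c a b equal to T: a = 900550/(0.85 × 27.1 × 425) = 92.0 mm.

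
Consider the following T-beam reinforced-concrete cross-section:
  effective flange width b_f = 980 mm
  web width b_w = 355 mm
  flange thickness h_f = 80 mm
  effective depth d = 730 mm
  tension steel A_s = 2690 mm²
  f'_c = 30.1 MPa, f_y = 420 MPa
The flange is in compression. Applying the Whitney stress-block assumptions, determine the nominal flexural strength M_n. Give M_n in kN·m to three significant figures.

M_n ≈ 799 kN·m

Tension: T = A_s f_y = 2690 × 420 = 1129800 N.
Try a within the flange: a = T/(0.85 f'_c b_f) = 1129800/(0.85 × 30.1 × 980) = 45.06 mm.
Since a = 45.06 ≤ h_f = 80 mm, the stress block lies entirely in the flange; analyse as a rectangular beam of width b_f.
M_n = T(d − a/2) = 1129800 × (730 − 22.53) = 799.30 × 10⁶ N·mm.
M_n = 799.30 kN·m.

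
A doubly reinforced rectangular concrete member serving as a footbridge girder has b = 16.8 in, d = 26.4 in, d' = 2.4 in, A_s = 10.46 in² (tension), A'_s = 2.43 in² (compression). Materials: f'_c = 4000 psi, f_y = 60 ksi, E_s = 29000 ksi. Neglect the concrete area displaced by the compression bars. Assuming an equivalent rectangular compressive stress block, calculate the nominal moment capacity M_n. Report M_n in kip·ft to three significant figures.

M_n ≈ 1180 kip·ft

Assume both steels yield.
a = (A_s − A'_s) f_y/(0.85 f'_c b) = (10.46 − 2.43) × 60/(0.85 × 4 × 16.8) = 8.435 in.
c = a/β₁ = 8.435/0.85 = 9.924 in; ε'_s = 0.003(c − d')/c = 0.0023 ≥ ε_y = 0.0021, so the compression steel yields.
M_n = (A_s − A'_s) f_y (d − a/2) + A'_s f_y (d − d') = 481.8 × (26.4 − 4.2175) + 145.8 × (26.4 − 2.4) = 10687.5 + 3499.2 = 14186.7 kip·in = 14186.7/12 = 1182.23 kip·ft.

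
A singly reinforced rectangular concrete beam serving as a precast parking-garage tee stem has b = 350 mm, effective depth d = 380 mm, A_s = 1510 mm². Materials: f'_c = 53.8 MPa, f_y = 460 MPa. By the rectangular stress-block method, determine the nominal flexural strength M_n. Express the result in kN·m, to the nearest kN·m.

M_n ≈ 249 kN·m

T = A_s f_y = 1510 × 460 = 694600 N = 694.6 kN.
From C = T: a = T/(0.85 f'_c b) = 694600/(0.85 × 53.8 × 350) = 43.40 mm.
M_n = T(d − a/2) = 694.6 kN × (380 − 21.7) mm = 248.88 kN·m.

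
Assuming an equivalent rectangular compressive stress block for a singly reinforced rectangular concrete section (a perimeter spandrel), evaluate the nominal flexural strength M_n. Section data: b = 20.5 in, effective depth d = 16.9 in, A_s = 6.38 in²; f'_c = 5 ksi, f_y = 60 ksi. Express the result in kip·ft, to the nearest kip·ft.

M_n ≈ 469 kip·ft

T = A_s f_y = 6.38 × 60 = 382.8 kips.
a = T/(0.85 f'_c b) = 382.8/(0.85 × 5 × 20.5) = 4.394 in.
M_n = T(d − a/2) = 382.8 × (16.9 − 2.197) = 5628.3 kip·in = 5628.3/12 = 469.03 kip·ft.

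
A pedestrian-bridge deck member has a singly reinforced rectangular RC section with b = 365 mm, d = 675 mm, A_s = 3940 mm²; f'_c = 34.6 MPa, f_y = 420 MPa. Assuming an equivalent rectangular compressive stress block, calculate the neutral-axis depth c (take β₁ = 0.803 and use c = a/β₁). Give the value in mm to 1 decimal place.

T = A_s f_y = 3940 × 420 = 1654800 N = 1654.8 kN.
Setting C = 0.85 f'_c a b equal to T: a = 1654800/(0.85 × 34.6 × 365) = 154.155 mm.
With β₁ = 0.803, c = a/β₁ = 154.155/0.803 = 192.0 mm.

c ≈ 192.0 mm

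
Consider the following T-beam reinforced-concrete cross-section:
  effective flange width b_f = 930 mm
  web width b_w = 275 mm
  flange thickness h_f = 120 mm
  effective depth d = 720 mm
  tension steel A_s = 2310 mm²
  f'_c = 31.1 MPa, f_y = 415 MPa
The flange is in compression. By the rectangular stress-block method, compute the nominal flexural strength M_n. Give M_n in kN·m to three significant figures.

M_n ≈ 672 kN·m

Tension: T = A_s f_y = 2310 × 415 = 958650 N.
Try a within the flange: a = T/(0.85 f'_c b_f) = 958650/(0.85 × 31.1 × 930) = 38.99 mm.
Since a = 38.99 ≤ h_f = 120 mm, the stress block lies entirely in the flange; analyse as a rectangular beam of width b_f.
M_n = T(d − a/2) = 958650 × (720 − 19.495) = 671.54 × 10⁶ N·mm.
M_n = 671.54 kN·m.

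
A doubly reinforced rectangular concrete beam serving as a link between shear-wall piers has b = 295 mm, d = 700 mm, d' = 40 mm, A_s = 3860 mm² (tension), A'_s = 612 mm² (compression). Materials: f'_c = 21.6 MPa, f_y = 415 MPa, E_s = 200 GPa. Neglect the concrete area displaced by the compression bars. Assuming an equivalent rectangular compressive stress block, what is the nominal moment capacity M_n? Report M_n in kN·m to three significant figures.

Assume both tension and compression steel yield.
Net tension couple steel: A_s − A'_s = 3248 mm².
a = (A_s − A'_s) f_y / (0.85 f'_c b) = 1347920/(0.85 × 21.6 × 295) = 248.87 mm.
c = a/β₁ = 248.87/0.85 = 292.79 mm; ε'_s = 0.003(c − d')/c = 0.0026 ≥ f_y/E_s = 0.0021, so compression steel does yield.
M_n = (A_s − A'_s) f_y (d − a/2) + A'_s f_y (d − d') = [1347920 × (700 − 124.435) + 253980 × (700 − 40)] × 10⁻⁶ = 775.82 + 167.63 = 943.45 kN·m.

M_n ≈ 943 kN·m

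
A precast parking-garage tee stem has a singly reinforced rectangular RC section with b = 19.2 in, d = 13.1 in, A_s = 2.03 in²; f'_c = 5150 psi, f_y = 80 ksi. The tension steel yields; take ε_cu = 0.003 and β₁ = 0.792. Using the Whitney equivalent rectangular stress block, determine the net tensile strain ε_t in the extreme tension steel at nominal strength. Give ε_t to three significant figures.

a = A_s f_y/(0.85 f'_c b) = 1.932 in.
β₁ = 0.792, so c = a/β₁ = 1.932/0.792 = 2.439 in.
From the linear strain diagram with ε_cu = 0.003: ε_t = 0.003 (d − c)/c = 0.003 × (13.1 − 2.439)/2.439 = 0.0131.
Since ε_t ≥ 0.005, the section is tension-controlled.

ε_t ≈ 0.0131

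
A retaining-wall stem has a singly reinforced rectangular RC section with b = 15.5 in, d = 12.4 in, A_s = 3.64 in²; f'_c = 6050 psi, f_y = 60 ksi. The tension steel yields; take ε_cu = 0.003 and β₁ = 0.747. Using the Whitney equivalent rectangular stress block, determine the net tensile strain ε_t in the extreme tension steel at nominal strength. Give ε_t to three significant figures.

ε_t ≈ 0.00714

a = A_s f_y/(0.85 f'_c b) = 2.740 in.
β₁ = 0.747, so c = a/β₁ = 2.740/0.747 = 3.668 in.
From the linear strain diagram with ε_cu = 0.003: ε_t = 0.003 (d − c)/c = 0.003 × (12.4 − 3.668)/3.668 = 0.00714.
Since ε_t ≥ 0.005, the section is tension-controlled.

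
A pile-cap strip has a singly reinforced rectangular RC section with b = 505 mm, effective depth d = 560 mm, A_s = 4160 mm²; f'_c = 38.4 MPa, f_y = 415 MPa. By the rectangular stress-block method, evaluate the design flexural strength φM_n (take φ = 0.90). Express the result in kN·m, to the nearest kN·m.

T = A_s f_y = 4160 × 415 = 1726400 N = 1726.4 kN.
From C = T: a = T/(0.85 f'_c b) = 1726400/(0.85 × 38.4 × 505) = 104.74 mm.
M_n = T(d − a/2) = 1726.4 kN × (560 − 52.37) mm = 876.37 kN·m.
φM_n = 0.90 × 876.37 = 788.73 kN·m.

φM_n ≈ 789 kN·m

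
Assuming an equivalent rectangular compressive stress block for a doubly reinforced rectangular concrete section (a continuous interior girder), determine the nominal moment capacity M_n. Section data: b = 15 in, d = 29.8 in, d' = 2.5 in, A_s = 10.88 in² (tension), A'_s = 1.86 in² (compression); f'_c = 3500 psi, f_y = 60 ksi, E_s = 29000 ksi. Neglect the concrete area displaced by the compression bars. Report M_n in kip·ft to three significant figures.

M_n ≈ 1320 kip·ft

Assume both steels yield.
a = (A_s − A'_s) f_y/(0.85 f'_c b) = (10.88 − 1.86) × 60/(0.85 × 3.5 × 15) = 12.128 in.
c = a/β₁ = 12.128/0.85 = 14.268 in; ε'_s = 0.003(c − d')/c = 0.0025 ≥ ε_y = 0.0021, so the compression steel yields.
M_n = (A_s − A'_s) f_y (d − a/2) + A'_s f_y (d − d') = 541.2 × (29.8 − 6.064) + 111.6 × (29.8 − 2.5) = 12845.9 + 3046.7 = 15892.6 kip·in = 15892.6/12 = 1324.38 kip·ft.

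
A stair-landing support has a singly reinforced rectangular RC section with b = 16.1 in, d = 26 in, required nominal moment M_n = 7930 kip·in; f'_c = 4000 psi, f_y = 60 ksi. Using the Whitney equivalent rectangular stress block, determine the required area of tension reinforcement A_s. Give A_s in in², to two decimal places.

From M_n = 0.85 f'_c a b (d − a/2):
a = d − √(d² − 2M_n/(0.85 f'_c b)) = 26 − √(26² − 2 × 7930/(0.85 × 4 × 16.1)) = 6.346 in.
A_s = 0.85 f'_c a b / f_y = 0.85 × 4 × 6.346 × 16.1 / 60 = 5.790 in².

A_s ≈ 5.79 in²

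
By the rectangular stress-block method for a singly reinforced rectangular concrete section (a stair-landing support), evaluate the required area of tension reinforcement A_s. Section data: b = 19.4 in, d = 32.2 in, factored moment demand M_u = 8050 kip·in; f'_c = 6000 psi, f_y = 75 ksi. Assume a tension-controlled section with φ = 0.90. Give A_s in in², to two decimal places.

M_n = M_u/φ = 8050/0.90 = 8944.44 kip·in.
From M_n = 0.85 f'_c a b (d − a/2):
a = d − √(d² − 2M_n/(0.85 f'_c b)) = 32.2 − √(32.2² − 2 × 8944.44/(0.85 × 6 × 19.4)) = 2.942 in.
A_s = 0.85 f'_c a b / f_y = 0.85 × 6 × 2.942 × 19.4 / 75 = 3.881 in².

A_s ≈ 3.88 in²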